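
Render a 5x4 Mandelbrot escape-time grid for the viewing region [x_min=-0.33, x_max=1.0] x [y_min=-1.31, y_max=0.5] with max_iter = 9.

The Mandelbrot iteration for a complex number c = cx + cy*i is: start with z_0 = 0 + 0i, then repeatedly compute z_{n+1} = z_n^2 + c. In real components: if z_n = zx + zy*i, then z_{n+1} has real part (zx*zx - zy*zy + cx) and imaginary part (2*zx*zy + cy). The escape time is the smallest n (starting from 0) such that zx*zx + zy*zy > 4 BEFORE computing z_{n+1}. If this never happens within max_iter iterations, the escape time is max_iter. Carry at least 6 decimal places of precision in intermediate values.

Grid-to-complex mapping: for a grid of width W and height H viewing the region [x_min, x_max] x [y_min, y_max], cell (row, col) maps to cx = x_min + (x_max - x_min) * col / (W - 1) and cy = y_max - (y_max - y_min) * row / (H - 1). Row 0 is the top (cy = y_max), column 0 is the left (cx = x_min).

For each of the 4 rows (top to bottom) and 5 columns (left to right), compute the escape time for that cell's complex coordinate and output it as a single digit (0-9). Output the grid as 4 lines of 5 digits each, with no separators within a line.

(row=0, col=0): c = -0.3300 + 0.5000i → escape time 9
(row=0, col=1): c = 0.0025 + 0.5000i → escape time 9
(row=0, col=2): c = 0.3350 + 0.5000i → escape time 9
(row=0, col=3): c = 0.6675 + 0.5000i → escape time 3
(row=0, col=4): c = 1.0000 + 0.5000i → escape time 2
(row=1, col=0): c = -0.3300 + -0.1033i → escape time 9
(row=1, col=1): c = 0.0025 + -0.1033i → escape time 9
(row=1, col=2): c = 0.3350 + -0.1033i → escape time 9
(row=1, col=3): c = 0.6675 + -0.1033i → escape time 4
(row=1, col=4): c = 1.0000 + -0.1033i → escape time 2
(row=2, col=0): c = -0.3300 + -0.7067i → escape time 9
(row=2, col=1): c = 0.0025 + -0.7067i → escape time 9
(row=2, col=2): c = 0.3350 + -0.7067i → escape time 7
(row=2, col=3): c = 0.6675 + -0.7067i → escape time 3
(row=2, col=4): c = 1.0000 + -0.7067i → escape time 2
(row=3, col=0): c = -0.3300 + -1.3100i → escape time 3
(row=3, col=1): c = 0.0025 + -1.3100i → escape time 2
(row=3, col=2): c = 0.3350 + -1.3100i → escape time 2
(row=3, col=3): c = 0.6675 + -1.3100i → escape time 2
(row=3, col=4): c = 1.0000 + -1.3100i → escape time 2

Answer: 99932
99942
99732
32222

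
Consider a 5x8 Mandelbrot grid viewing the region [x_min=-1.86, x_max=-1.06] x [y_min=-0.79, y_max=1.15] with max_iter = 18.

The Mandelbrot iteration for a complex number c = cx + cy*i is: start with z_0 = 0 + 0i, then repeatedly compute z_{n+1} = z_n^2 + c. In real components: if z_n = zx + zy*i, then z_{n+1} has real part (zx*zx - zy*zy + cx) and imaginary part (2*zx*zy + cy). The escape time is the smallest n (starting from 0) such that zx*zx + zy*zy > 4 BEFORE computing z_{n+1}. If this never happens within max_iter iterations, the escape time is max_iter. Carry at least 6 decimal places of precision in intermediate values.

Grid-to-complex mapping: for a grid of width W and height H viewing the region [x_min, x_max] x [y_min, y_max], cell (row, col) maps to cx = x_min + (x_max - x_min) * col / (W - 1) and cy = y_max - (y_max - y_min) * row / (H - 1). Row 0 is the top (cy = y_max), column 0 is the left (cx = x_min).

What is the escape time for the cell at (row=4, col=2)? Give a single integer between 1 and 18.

z_0 = 0 + 0i, c = -1.4600 + 0.0414i
Iter 1: z = -1.4600 + 0.0414i, |z|^2 = 2.1333
Iter 2: z = 0.6699 + -0.0795i, |z|^2 = 0.4551
Iter 3: z = -1.0176 + -0.0651i, |z|^2 = 1.0397
Iter 4: z = -0.4288 + 0.1740i, |z|^2 = 0.2141
Iter 5: z = -1.3064 + -0.1078i, |z|^2 = 1.7184
Iter 6: z = 0.2352 + 0.3231i, |z|^2 = 0.1597
Iter 7: z = -1.5091 + 0.1934i, |z|^2 = 2.3147
Iter 8: z = 0.7799 + -0.5422i, |z|^2 = 0.9022
Iter 9: z = -1.1457 + -0.8042i, |z|^2 = 1.9594
Iter 10: z = -0.7941 + 1.8842i, |z|^2 = 4.1810
Escaped at iteration 10

Answer: 10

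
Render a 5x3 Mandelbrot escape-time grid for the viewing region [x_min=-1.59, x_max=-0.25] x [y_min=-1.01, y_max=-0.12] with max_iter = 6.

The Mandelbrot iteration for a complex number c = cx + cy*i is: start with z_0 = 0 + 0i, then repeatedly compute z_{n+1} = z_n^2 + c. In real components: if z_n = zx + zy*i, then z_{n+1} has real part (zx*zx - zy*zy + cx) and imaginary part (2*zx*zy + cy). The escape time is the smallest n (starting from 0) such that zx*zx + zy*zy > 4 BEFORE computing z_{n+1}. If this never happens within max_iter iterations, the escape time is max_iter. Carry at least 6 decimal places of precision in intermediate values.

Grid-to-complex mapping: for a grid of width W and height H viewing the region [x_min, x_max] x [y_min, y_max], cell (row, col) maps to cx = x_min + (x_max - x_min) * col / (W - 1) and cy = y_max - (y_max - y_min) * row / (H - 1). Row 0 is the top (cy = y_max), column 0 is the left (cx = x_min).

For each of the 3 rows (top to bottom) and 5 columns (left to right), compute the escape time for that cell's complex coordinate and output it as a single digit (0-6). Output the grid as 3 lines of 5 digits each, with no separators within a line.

Answer: 66666
33566
23346

Derivation:
(row=0, col=0): c = -1.5900 + -0.1200i → escape time 6
(row=0, col=1): c = -1.2550 + -0.1200i → escape time 6
(row=0, col=2): c = -0.9200 + -0.1200i → escape time 6
(row=0, col=3): c = -0.5850 + -0.1200i → escape time 6
(row=0, col=4): c = -0.2500 + -0.1200i → escape time 6
(row=1, col=0): c = -1.5900 + -0.5650i → escape time 3
(row=1, col=1): c = -1.2550 + -0.5650i → escape time 3
(row=1, col=2): c = -0.9200 + -0.5650i → escape time 5
(row=1, col=3): c = -0.5850 + -0.5650i → escape time 6
(row=1, col=4): c = -0.2500 + -0.5650i → escape time 6
(row=2, col=0): c = -1.5900 + -1.0100i → escape time 2
(row=2, col=1): c = -1.2550 + -1.0100i → escape time 3
(row=2, col=2): c = -0.9200 + -1.0100i → escape time 3
(row=2, col=3): c = -0.5850 + -1.0100i → escape time 4
(row=2, col=4): c = -0.2500 + -1.0100i → escape time 6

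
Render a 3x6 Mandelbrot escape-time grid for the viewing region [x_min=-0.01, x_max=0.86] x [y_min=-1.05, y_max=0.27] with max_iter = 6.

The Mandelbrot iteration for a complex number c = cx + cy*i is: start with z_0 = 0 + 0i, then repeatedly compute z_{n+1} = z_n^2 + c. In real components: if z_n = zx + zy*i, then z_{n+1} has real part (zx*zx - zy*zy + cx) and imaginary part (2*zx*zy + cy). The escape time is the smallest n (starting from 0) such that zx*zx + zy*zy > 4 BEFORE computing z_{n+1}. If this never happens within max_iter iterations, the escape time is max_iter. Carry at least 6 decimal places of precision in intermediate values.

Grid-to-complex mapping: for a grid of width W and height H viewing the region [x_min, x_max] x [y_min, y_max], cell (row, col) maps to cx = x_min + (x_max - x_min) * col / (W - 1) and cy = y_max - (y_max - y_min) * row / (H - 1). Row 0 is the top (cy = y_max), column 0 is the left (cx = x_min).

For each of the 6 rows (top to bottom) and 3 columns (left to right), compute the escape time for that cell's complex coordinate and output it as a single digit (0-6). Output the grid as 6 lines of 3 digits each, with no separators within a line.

(row=0, col=0): c = -0.0100 + 0.2700i → escape time 6
(row=0, col=1): c = 0.4250 + 0.2700i → escape time 6
(row=0, col=2): c = 0.8600 + 0.2700i → escape time 3
(row=1, col=0): c = -0.0100 + 0.0060i → escape time 6
(row=1, col=1): c = 0.4250 + 0.0060i → escape time 6
(row=1, col=2): c = 0.8600 + 0.0060i → escape time 3
(row=2, col=0): c = -0.0100 + -0.2580i → escape time 6
(row=2, col=1): c = 0.4250 + -0.2580i → escape time 6
(row=2, col=2): c = 0.8600 + -0.2580i → escape time 3
(row=3, col=0): c = -0.0100 + -0.5220i → escape time 6
(row=3, col=1): c = 0.4250 + -0.5220i → escape time 6
(row=3, col=2): c = 0.8600 + -0.5220i → escape time 3
(row=4, col=0): c = -0.0100 + -0.7860i → escape time 6
(row=4, col=1): c = 0.4250 + -0.7860i → escape time 4
(row=4, col=2): c = 0.8600 + -0.7860i → escape time 2
(row=5, col=0): c = -0.0100 + -1.0500i → escape time 5
(row=5, col=1): c = 0.4250 + -1.0500i → escape time 2
(row=5, col=2): c = 0.8600 + -1.0500i → escape time 2

Answer: 663
663
663
663
642
522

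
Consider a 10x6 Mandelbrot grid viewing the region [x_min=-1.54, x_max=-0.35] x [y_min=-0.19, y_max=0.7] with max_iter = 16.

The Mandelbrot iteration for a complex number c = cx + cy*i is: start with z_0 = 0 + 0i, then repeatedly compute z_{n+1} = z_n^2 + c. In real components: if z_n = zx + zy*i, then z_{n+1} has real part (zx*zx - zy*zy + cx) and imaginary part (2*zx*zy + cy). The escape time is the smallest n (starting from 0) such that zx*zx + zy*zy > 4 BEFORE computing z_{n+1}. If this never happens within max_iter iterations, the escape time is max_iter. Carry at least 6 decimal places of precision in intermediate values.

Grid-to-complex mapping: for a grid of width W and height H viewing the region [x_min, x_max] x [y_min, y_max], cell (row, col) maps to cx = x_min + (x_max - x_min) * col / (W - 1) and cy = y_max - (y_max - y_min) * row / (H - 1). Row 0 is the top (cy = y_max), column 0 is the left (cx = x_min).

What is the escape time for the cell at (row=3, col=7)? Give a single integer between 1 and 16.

z_0 = 0 + 0i, c = -0.6144 + 0.1660i
Iter 1: z = -0.6144 + 0.1660i, |z|^2 = 0.4051
Iter 2: z = -0.2645 + -0.0380i, |z|^2 = 0.0714
Iter 3: z = -0.5459 + 0.1861i, |z|^2 = 0.3327
Iter 4: z = -0.3510 + -0.0372i, |z|^2 = 0.1246
Iter 5: z = -0.4926 + 0.1921i, |z|^2 = 0.2796
Iter 6: z = -0.4087 + -0.0233i, |z|^2 = 0.1676
Iter 7: z = -0.4480 + 0.1850i, |z|^2 = 0.2349
Iter 8: z = -0.4480 + 0.0002i, |z|^2 = 0.2007
Iter 9: z = -0.4137 + 0.1658i, |z|^2 = 0.1987
Iter 10: z = -0.4708 + 0.0288i, |z|^2 = 0.2224
Iter 11: z = -0.3937 + 0.1389i, |z|^2 = 0.1743
Iter 12: z = -0.4788 + 0.0567i, |z|^2 = 0.2324
Iter 13: z = -0.3884 + 0.1117i, |z|^2 = 0.1634
Iter 14: z = -0.4760 + 0.0792i, |z|^2 = 0.2329
Iter 15: z = -0.3941 + 0.0906i, |z|^2 = 0.1635

Answer: 16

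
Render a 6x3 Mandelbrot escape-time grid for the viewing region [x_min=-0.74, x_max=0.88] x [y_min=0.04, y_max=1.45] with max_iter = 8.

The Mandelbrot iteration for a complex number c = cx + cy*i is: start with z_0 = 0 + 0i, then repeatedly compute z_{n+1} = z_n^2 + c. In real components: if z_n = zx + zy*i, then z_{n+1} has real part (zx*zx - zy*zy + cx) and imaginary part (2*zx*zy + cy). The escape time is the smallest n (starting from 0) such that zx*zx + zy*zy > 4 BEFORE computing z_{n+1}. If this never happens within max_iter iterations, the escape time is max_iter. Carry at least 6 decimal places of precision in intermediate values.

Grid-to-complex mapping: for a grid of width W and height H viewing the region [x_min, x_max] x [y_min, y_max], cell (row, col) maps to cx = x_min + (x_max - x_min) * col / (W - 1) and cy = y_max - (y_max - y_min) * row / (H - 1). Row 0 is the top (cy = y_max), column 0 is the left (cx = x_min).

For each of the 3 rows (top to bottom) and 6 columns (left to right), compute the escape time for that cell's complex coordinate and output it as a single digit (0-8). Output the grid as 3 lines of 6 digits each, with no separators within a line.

Answer: 222222
478632
888843

Derivation:
(row=0, col=0): c = -0.7400 + 1.4500i → escape time 2
(row=0, col=1): c = -0.4160 + 1.4500i → escape time 2
(row=0, col=2): c = -0.0920 + 1.4500i → escape time 2
(row=0, col=3): c = 0.2320 + 1.4500i → escape time 2
(row=0, col=4): c = 0.5560 + 1.4500i → escape time 2
(row=0, col=5): c = 0.8800 + 1.4500i → escape time 2
(row=1, col=0): c = -0.7400 + 0.7450i → escape time 4
(row=1, col=1): c = -0.4160 + 0.7450i → escape time 7
(row=1, col=2): c = -0.0920 + 0.7450i → escape time 8
(row=1, col=3): c = 0.2320 + 0.7450i → escape time 6
(row=1, col=4): c = 0.5560 + 0.7450i → escape time 3
(row=1, col=5): c = 0.8800 + 0.7450i → escape time 2
(row=2, col=0): c = -0.7400 + 0.0400i → escape time 8
(row=2, col=1): c = -0.4160 + 0.0400i → escape time 8
(row=2, col=2): c = -0.0920 + 0.0400i → escape time 8
(row=2, col=3): c = 0.2320 + 0.0400i → escape time 8
(row=2, col=4): c = 0.5560 + 0.0400i → escape time 4
(row=2, col=5): c = 0.8800 + 0.0400i → escape time 3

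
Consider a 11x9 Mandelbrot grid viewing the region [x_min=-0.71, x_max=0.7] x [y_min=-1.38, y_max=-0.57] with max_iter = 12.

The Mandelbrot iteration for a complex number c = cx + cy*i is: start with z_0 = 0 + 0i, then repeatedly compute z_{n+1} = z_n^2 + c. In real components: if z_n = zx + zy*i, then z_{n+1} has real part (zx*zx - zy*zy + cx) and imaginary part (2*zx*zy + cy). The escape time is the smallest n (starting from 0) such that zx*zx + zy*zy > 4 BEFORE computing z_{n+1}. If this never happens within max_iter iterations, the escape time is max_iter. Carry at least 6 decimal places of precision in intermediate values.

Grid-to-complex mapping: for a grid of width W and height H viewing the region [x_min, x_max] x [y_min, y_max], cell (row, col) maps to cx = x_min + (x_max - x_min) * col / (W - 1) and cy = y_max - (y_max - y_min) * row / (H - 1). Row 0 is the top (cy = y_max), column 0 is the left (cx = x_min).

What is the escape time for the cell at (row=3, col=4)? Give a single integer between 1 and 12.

z_0 = 0 + 0i, c = -0.1460 + -0.8737i
Iter 1: z = -0.1460 + -0.8737i, |z|^2 = 0.7848
Iter 2: z = -0.8881 + -0.6186i, |z|^2 = 1.1714
Iter 3: z = 0.2601 + 0.2251i, |z|^2 = 0.1183
Iter 4: z = -0.1290 + -0.7567i, |z|^2 = 0.5892
Iter 5: z = -0.7019 + -0.6785i, |z|^2 = 0.9531
Iter 6: z = -0.1137 + 0.0788i, |z|^2 = 0.0191
Iter 7: z = -0.1393 + -0.8917i, |z|^2 = 0.8145
Iter 8: z = -0.9217 + -0.6254i, |z|^2 = 1.2405
Iter 9: z = 0.3124 + 0.2790i, |z|^2 = 0.1754
Iter 10: z = -0.1263 + -0.6995i, |z|^2 = 0.5052
Iter 11: z = -0.6193 + -0.6971i, |z|^2 = 0.8695

Answer: 12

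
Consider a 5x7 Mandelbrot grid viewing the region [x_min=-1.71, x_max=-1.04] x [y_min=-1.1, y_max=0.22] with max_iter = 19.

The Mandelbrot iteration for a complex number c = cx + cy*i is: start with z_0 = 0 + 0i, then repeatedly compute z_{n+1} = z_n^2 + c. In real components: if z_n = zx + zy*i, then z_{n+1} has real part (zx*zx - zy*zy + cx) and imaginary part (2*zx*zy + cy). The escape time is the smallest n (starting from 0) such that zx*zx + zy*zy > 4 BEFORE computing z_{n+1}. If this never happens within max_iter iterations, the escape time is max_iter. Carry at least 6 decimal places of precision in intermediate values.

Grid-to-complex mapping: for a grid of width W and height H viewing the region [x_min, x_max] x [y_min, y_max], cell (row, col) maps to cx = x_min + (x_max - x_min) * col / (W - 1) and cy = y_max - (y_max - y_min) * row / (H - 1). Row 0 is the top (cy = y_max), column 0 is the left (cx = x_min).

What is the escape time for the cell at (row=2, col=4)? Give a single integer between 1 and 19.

z_0 = 0 + 0i, c = -1.0400 + -0.2200i
Iter 1: z = -1.0400 + -0.2200i, |z|^2 = 1.1300
Iter 2: z = -0.0068 + 0.2376i, |z|^2 = 0.0565
Iter 3: z = -1.0964 + -0.2232i, |z|^2 = 1.2519
Iter 4: z = 0.1123 + 0.2695i, |z|^2 = 0.0852
Iter 5: z = -1.1000 + -0.1595i, |z|^2 = 1.2355
Iter 6: z = 0.1446 + 0.1309i, |z|^2 = 0.0380
Iter 7: z = -1.0362 + -0.1821i, |z|^2 = 1.1069
Iter 8: z = 0.0006 + 0.1575i, |z|^2 = 0.0248
Iter 9: z = -1.0648 + -0.2198i, |z|^2 = 1.1821
Iter 10: z = 0.0455 + 0.2481i, |z|^2 = 0.0636
Iter 11: z = -1.0995 + -0.1974i, |z|^2 = 1.2479
Iter 12: z = 0.1299 + 0.2142i, |z|^2 = 0.0627
Iter 13: z = -1.0690 + -0.1643i, |z|^2 = 1.1697
Iter 14: z = 0.0757 + 0.1314i, |z|^2 = 0.0230
Iter 15: z = -1.0515 + -0.2001i, |z|^2 = 1.1458
Iter 16: z = 0.0257 + 0.2008i, |z|^2 = 0.0410
Iter 17: z = -1.0797 + -0.2097i, |z|^2 = 1.2097
Iter 18: z = 0.0817 + 0.2328i, |z|^2 = 0.0609

Answer: 19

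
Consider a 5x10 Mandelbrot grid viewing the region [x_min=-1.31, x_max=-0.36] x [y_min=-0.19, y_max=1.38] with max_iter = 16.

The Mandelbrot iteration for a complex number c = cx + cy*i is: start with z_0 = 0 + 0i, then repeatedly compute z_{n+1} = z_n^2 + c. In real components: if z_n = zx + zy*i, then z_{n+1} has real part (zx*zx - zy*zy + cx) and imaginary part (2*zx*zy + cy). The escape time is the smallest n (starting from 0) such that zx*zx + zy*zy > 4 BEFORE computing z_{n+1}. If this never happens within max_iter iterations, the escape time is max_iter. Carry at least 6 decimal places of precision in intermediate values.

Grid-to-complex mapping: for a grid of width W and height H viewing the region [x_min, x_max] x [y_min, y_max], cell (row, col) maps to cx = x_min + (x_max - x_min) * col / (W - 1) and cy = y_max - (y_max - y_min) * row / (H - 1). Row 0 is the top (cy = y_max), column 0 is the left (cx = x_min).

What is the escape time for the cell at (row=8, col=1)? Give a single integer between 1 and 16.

Answer: 16

Derivation:
z_0 = 0 + 0i, c = -1.0725 + -0.0156i
Iter 1: z = -1.0725 + -0.0156i, |z|^2 = 1.1505
Iter 2: z = 0.0775 + 0.0178i, |z|^2 = 0.0063
Iter 3: z = -1.0668 + -0.0128i, |z|^2 = 1.1382
Iter 4: z = 0.0654 + 0.0117i, |z|^2 = 0.0044
Iter 5: z = -1.0684 + -0.0140i, |z|^2 = 1.1416
Iter 6: z = 0.0687 + 0.0144i, |z|^2 = 0.0049
Iter 7: z = -1.0680 + -0.0136i, |z|^2 = 1.1408
Iter 8: z = 0.0679 + 0.0134i, |z|^2 = 0.0048
Iter 9: z = -1.0681 + -0.0137i, |z|^2 = 1.1410
Iter 10: z = 0.0681 + 0.0138i, |z|^2 = 0.0048
Iter 11: z = -1.0681 + -0.0137i, |z|^2 = 1.1409
Iter 12: z = 0.0681 + 0.0137i, |z|^2 = 0.0048
Iter 13: z = -1.0681 + -0.0137i, |z|^2 = 1.1409
Iter 14: z = 0.0681 + 0.0137i, |z|^2 = 0.0048
Iter 15: z = -1.0681 + -0.0137i, |z|^2 = 1.1409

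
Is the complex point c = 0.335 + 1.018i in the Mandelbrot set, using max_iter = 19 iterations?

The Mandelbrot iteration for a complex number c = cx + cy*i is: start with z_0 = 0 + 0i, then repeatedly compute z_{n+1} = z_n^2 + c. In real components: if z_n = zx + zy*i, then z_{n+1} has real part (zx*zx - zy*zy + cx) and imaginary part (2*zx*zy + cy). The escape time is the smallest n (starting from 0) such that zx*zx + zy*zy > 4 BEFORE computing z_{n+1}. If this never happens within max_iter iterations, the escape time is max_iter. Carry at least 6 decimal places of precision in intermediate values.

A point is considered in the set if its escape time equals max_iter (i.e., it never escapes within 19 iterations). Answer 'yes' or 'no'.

Answer: no

Derivation:
z_0 = 0 + 0i, c = 0.3350 + 1.0180i
Iter 1: z = 0.3350 + 1.0180i, |z|^2 = 1.1485
Iter 2: z = -0.5891 + 1.7001i, |z|^2 = 3.2372
Iter 3: z = -2.2082 + -0.9850i, |z|^2 = 5.8462
Escaped at iteration 3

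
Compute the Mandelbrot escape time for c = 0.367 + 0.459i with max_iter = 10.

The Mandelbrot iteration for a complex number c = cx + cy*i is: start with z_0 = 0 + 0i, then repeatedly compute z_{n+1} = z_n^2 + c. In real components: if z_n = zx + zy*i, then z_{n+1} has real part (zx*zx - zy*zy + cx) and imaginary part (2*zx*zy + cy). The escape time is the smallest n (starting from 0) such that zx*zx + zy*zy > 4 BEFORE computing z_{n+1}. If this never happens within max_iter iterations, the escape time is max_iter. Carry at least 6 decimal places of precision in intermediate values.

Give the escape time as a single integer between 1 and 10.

Answer: 9

Derivation:
z_0 = 0 + 0i, c = 0.3670 + 0.4590i
Iter 1: z = 0.3670 + 0.4590i, |z|^2 = 0.3454
Iter 2: z = 0.2910 + 0.7959i, |z|^2 = 0.7182
Iter 3: z = -0.1818 + 0.9222i, |z|^2 = 0.8836
Iter 4: z = -0.4505 + 0.1237i, |z|^2 = 0.2182
Iter 5: z = 0.5546 + 0.3475i, |z|^2 = 0.4284
Iter 6: z = 0.5538 + 0.8445i, |z|^2 = 1.0199
Iter 7: z = -0.0395 + 1.3944i, |z|^2 = 1.9459
Iter 8: z = -1.5758 + 0.3489i, |z|^2 = 2.6047
Iter 9: z = 2.7283 + -0.6405i, |z|^2 = 7.8539
Escaped at iteration 9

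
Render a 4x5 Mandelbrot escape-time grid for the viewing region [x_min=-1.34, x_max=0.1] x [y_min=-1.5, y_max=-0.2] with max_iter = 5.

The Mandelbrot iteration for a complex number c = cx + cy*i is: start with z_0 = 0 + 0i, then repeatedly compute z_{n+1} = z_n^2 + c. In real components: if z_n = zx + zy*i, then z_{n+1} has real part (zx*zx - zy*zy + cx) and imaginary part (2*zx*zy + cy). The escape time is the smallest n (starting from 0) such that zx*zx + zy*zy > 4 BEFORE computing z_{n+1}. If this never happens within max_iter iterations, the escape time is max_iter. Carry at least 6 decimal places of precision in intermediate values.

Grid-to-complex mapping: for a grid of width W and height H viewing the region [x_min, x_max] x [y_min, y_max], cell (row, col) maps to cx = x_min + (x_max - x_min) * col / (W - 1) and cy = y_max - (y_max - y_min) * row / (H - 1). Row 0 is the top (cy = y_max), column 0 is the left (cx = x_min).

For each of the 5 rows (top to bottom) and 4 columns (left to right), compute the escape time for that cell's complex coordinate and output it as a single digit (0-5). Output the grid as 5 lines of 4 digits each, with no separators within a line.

(row=0, col=0): c = -1.3400 + -0.2000i → escape time 5
(row=0, col=1): c = -0.8600 + -0.2000i → escape time 5
(row=0, col=2): c = -0.3800 + -0.2000i → escape time 5
(row=0, col=3): c = 0.1000 + -0.2000i → escape time 5
(row=1, col=0): c = -1.3400 + -0.5250i → escape time 3
(row=1, col=1): c = -0.8600 + -0.5250i → escape time 5
(row=1, col=2): c = -0.3800 + -0.5250i → escape time 5
(row=1, col=3): c = 0.1000 + -0.5250i → escape time 5
(row=2, col=0): c = -1.3400 + -0.8500i → escape time 3
(row=2, col=1): c = -0.8600 + -0.8500i → escape time 4
(row=2, col=2): c = -0.3800 + -0.8500i → escape time 5
(row=2, col=3): c = 0.1000 + -0.8500i → escape time 5
(row=3, col=0): c = -1.3400 + -1.1750i → escape time 2
(row=3, col=1): c = -0.8600 + -1.1750i → escape time 3
(row=3, col=2): c = -0.3800 + -1.1750i → escape time 3
(row=3, col=3): c = 0.1000 + -1.1750i → escape time 3
(row=4, col=0): c = -1.3400 + -1.5000i → escape time 1
(row=4, col=1): c = -0.8600 + -1.5000i → escape time 2
(row=4, col=2): c = -0.3800 + -1.5000i → escape time 2
(row=4, col=3): c = 0.1000 + -1.5000i → escape time 2

Answer: 5555
3555
3455
2333
1222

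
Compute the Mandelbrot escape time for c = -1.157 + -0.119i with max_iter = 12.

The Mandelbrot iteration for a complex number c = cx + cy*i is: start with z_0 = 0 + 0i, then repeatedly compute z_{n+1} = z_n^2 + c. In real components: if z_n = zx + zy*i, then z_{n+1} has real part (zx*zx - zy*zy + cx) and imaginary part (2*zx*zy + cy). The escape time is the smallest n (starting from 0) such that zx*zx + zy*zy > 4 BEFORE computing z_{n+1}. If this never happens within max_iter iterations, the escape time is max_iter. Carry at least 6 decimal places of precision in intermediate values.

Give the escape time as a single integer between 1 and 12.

Answer: 12

Derivation:
z_0 = 0 + 0i, c = -1.1570 + -0.1190i
Iter 1: z = -1.1570 + -0.1190i, |z|^2 = 1.3528
Iter 2: z = 0.1675 + 0.1564i, |z|^2 = 0.0525
Iter 3: z = -1.1534 + -0.0666i, |z|^2 = 1.3348
Iter 4: z = 0.1689 + 0.0347i, |z|^2 = 0.0297
Iter 5: z = -1.1297 + -0.1073i, |z|^2 = 1.2877
Iter 6: z = 0.1077 + 0.1234i, |z|^2 = 0.0268
Iter 7: z = -1.1606 + -0.0924i, |z|^2 = 1.3556
Iter 8: z = 0.1815 + 0.0956i, |z|^2 = 0.0421
Iter 9: z = -1.1332 + -0.0843i, |z|^2 = 1.2912
Iter 10: z = 0.1200 + 0.0721i, |z|^2 = 0.0196
Iter 11: z = -1.1478 + -0.1017i, |z|^2 = 1.3278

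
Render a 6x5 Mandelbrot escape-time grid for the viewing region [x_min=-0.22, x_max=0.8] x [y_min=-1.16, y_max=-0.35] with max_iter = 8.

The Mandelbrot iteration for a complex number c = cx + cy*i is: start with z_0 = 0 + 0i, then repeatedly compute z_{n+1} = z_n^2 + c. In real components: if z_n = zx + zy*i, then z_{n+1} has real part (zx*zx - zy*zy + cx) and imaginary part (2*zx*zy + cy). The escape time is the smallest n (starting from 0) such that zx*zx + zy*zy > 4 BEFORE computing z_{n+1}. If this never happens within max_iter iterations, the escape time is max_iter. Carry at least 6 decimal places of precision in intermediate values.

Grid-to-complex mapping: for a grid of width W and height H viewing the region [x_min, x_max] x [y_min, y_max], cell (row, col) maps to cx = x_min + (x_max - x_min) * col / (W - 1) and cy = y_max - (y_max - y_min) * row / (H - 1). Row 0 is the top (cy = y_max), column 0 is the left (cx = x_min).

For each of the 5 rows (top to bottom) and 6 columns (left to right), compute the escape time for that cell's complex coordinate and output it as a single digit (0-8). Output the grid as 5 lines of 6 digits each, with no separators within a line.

(row=0, col=0): c = -0.2200 + -0.3500i → escape time 8
(row=0, col=1): c = -0.0160 + -0.3500i → escape time 8
(row=0, col=2): c = 0.1880 + -0.3500i → escape time 8
(row=0, col=3): c = 0.3920 + -0.3500i → escape time 8
(row=0, col=4): c = 0.5960 + -0.3500i → escape time 4
(row=0, col=5): c = 0.8000 + -0.3500i → escape time 3
(row=1, col=0): c = -0.2200 + -0.5525i → escape time 8
(row=1, col=1): c = -0.0160 + -0.5525i → escape time 8
(row=1, col=2): c = 0.1880 + -0.5525i → escape time 8
(row=1, col=3): c = 0.3920 + -0.5525i → escape time 8
(row=1, col=4): c = 0.5960 + -0.5525i → escape time 3
(row=1, col=5): c = 0.8000 + -0.5525i → escape time 3
(row=2, col=0): c = -0.2200 + -0.7550i → escape time 8
(row=2, col=1): c = -0.0160 + -0.7550i → escape time 8
(row=2, col=2): c = 0.1880 + -0.7550i → escape time 6
(row=2, col=3): c = 0.3920 + -0.7550i → escape time 4
(row=2, col=4): c = 0.5960 + -0.7550i → escape time 3
(row=2, col=5): c = 0.8000 + -0.7550i → escape time 2
(row=3, col=0): c = -0.2200 + -0.9575i → escape time 7
(row=3, col=1): c = -0.0160 + -0.9575i → escape time 7
(row=3, col=2): c = 0.1880 + -0.9575i → escape time 4
(row=3, col=3): c = 0.3920 + -0.9575i → escape time 3
(row=3, col=4): c = 0.5960 + -0.9575i → escape time 2
(row=3, col=5): c = 0.8000 + -0.9575i → escape time 2
(row=4, col=0): c = -0.2200 + -1.1600i → escape time 4
(row=4, col=1): c = -0.0160 + -1.1600i → escape time 4
(row=4, col=2): c = 0.1880 + -1.1600i → escape time 3
(row=4, col=3): c = 0.3920 + -1.1600i → escape time 2
(row=4, col=4): c = 0.5960 + -1.1600i → escape time 2
(row=4, col=5): c = 0.8000 + -1.1600i → escape time 2

Answer: 888843
888833
886432
774322
443222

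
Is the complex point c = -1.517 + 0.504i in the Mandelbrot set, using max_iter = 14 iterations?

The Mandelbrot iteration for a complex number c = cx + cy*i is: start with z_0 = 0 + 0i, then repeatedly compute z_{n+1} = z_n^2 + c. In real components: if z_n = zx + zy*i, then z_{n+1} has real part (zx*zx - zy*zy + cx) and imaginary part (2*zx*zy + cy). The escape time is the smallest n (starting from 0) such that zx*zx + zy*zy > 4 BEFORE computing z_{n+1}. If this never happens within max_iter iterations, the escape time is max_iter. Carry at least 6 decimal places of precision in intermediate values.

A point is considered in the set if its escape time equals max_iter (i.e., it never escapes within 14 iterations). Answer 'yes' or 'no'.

z_0 = 0 + 0i, c = -1.5170 + 0.5040i
Iter 1: z = -1.5170 + 0.5040i, |z|^2 = 2.5553
Iter 2: z = 0.5303 + -1.0251i, |z|^2 = 1.3321
Iter 3: z = -2.2867 + -0.5832i, |z|^2 = 5.5692
Escaped at iteration 3

Answer: no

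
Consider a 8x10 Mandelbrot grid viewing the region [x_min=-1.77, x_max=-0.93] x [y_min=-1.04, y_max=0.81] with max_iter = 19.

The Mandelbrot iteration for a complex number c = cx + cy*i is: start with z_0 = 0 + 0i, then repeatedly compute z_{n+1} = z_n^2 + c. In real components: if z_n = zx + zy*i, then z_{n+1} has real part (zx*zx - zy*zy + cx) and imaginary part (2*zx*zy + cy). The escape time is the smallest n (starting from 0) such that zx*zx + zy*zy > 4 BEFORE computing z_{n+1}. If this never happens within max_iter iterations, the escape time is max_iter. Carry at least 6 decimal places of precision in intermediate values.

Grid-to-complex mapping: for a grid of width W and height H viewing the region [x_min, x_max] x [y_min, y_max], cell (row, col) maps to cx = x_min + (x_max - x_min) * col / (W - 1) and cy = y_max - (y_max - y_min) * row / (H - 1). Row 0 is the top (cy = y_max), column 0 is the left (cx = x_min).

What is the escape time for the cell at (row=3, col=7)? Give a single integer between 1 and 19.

z_0 = 0 + 0i, c = -0.9300 + 0.1933i
Iter 1: z = -0.9300 + 0.1933i, |z|^2 = 0.9023
Iter 2: z = -0.1025 + -0.1663i, |z|^2 = 0.0381
Iter 3: z = -0.9471 + 0.2274i, |z|^2 = 0.9488
Iter 4: z = -0.0846 + -0.2374i, |z|^2 = 0.0635
Iter 5: z = -0.9792 + 0.2335i, |z|^2 = 1.0134
Iter 6: z = -0.0257 + -0.2640i, |z|^2 = 0.0704
Iter 7: z = -0.9990 + 0.2069i, |z|^2 = 1.0409
Iter 8: z = 0.0253 + -0.2200i, |z|^2 = 0.0491
Iter 9: z = -0.9778 + 0.1822i, |z|^2 = 0.9893
Iter 10: z = -0.0071 + -0.1630i, |z|^2 = 0.0266
Iter 11: z = -0.9565 + 0.1957i, |z|^2 = 0.9532
Iter 12: z = -0.0534 + -0.1810i, |z|^2 = 0.0356
Iter 13: z = -0.9599 + 0.2127i, |z|^2 = 0.9666
Iter 14: z = -0.0538 + -0.2149i, |z|^2 = 0.0491
Iter 15: z = -0.9733 + 0.2165i, |z|^2 = 0.9942
Iter 16: z = -0.0296 + -0.2280i, |z|^2 = 0.0529
Iter 17: z = -0.9811 + 0.2068i, |z|^2 = 1.0054
Iter 18: z = -0.0102 + -0.2125i, |z|^2 = 0.0453

Answer: 19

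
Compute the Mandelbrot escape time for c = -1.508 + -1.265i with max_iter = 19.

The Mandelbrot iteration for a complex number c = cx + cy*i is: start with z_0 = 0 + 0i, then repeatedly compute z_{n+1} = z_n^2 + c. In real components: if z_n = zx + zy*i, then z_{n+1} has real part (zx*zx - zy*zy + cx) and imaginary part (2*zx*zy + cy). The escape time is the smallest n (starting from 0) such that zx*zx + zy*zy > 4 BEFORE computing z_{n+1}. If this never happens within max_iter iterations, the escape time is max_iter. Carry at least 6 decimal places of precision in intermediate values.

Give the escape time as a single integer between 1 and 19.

z_0 = 0 + 0i, c = -1.5080 + -1.2650i
Iter 1: z = -1.5080 + -1.2650i, |z|^2 = 3.8743
Iter 2: z = -0.8342 + 2.5502i, |z|^2 = 7.1995
Escaped at iteration 2

Answer: 2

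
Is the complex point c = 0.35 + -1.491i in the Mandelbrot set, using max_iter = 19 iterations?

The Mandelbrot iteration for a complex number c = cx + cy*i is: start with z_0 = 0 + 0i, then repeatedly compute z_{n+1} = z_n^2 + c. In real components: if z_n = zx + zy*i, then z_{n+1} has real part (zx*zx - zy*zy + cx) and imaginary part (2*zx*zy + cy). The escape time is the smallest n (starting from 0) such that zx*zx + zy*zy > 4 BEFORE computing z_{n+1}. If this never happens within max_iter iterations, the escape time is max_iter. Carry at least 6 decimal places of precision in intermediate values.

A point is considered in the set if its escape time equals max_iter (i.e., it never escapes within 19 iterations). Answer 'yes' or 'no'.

Answer: no

Derivation:
z_0 = 0 + 0i, c = 0.3500 + -1.4910i
Iter 1: z = 0.3500 + -1.4910i, |z|^2 = 2.3456
Iter 2: z = -1.7506 + -2.5347i, |z|^2 = 9.4892
Escaped at iteration 2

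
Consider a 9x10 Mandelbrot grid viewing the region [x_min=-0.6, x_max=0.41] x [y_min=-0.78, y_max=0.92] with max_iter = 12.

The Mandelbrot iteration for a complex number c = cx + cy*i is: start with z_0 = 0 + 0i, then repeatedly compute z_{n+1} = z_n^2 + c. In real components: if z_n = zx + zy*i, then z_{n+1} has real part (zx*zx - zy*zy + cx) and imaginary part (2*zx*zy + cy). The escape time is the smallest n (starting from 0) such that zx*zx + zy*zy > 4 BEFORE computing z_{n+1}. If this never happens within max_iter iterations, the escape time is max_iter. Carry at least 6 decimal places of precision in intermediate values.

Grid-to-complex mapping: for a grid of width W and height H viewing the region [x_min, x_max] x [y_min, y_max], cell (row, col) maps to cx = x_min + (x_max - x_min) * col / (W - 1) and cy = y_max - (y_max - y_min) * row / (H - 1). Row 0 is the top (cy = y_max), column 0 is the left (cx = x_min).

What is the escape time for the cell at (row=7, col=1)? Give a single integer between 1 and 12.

z_0 = 0 + 0i, c = -0.4738 + -0.4022i
Iter 1: z = -0.4738 + -0.4022i, |z|^2 = 0.3862
Iter 2: z = -0.4111 + -0.0211i, |z|^2 = 0.1694
Iter 3: z = -0.3052 + -0.3849i, |z|^2 = 0.2413
Iter 4: z = -0.5287 + -0.1673i, |z|^2 = 0.3075
Iter 5: z = -0.2222 + -0.2253i, |z|^2 = 0.1001
Iter 6: z = -0.4751 + -0.3021i, |z|^2 = 0.3170
Iter 7: z = -0.3393 + -0.1151i, |z|^2 = 0.1284
Iter 8: z = -0.3719 + -0.3241i, |z|^2 = 0.2434
Iter 9: z = -0.4405 + -0.1611i, |z|^2 = 0.2200
Iter 10: z = -0.3057 + -0.2603i, |z|^2 = 0.1612
Iter 11: z = -0.4480 + -0.2431i, |z|^2 = 0.2598

Answer: 12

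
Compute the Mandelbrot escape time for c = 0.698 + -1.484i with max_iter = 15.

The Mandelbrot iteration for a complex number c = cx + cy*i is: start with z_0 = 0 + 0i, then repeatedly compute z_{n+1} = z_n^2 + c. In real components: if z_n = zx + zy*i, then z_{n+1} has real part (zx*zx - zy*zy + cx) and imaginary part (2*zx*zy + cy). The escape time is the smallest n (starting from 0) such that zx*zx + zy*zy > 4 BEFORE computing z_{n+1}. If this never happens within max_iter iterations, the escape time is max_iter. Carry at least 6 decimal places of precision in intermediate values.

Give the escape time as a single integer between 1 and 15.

Answer: 2

Derivation:
z_0 = 0 + 0i, c = 0.6980 + -1.4840i
Iter 1: z = 0.6980 + -1.4840i, |z|^2 = 2.6895
Iter 2: z = -1.0171 + -3.5557i, |z|^2 = 13.6771
Escaped at iteration 2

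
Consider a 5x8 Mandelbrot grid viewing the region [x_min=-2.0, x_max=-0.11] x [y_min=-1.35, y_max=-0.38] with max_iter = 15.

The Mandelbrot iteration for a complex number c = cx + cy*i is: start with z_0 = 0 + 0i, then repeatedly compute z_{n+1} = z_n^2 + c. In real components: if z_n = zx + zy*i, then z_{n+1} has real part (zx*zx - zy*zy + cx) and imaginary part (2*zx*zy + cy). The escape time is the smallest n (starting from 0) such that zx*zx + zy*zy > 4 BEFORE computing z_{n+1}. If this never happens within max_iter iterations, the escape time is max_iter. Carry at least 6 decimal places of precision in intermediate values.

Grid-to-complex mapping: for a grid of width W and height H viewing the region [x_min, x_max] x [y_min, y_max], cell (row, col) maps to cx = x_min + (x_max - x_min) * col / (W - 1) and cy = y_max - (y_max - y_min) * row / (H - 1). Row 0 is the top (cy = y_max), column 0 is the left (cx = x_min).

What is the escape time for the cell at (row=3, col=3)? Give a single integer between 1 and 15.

z_0 = 0 + 0i, c = -0.5825 + -0.7957i
Iter 1: z = -0.5825 + -0.7957i, |z|^2 = 0.9725
Iter 2: z = -0.8764 + 0.1313i, |z|^2 = 0.7852
Iter 3: z = 0.1683 + -1.0258i, |z|^2 = 1.0806
Iter 4: z = -1.6065 + -1.1409i, |z|^2 = 3.8826
Iter 5: z = 0.6967 + 2.8701i, |z|^2 = 8.7231
Escaped at iteration 5

Answer: 5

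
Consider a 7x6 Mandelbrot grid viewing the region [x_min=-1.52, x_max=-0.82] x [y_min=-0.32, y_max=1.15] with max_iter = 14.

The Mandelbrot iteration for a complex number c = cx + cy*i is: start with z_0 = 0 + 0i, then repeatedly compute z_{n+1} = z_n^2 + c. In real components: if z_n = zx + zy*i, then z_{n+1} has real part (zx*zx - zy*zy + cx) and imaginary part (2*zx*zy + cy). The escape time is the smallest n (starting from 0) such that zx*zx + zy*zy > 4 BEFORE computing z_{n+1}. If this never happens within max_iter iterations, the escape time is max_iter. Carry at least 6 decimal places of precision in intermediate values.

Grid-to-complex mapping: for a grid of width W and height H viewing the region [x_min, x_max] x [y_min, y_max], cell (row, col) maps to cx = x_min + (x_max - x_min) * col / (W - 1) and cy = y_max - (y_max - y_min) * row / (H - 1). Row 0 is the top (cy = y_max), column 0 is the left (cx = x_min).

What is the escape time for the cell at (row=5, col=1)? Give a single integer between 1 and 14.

z_0 = 0 + 0i, c = -1.4033 + -0.3200i
Iter 1: z = -1.4033 + -0.3200i, |z|^2 = 2.0717
Iter 2: z = 0.4636 + 0.5781i, |z|^2 = 0.5492
Iter 3: z = -1.5226 + 0.2161i, |z|^2 = 2.3651
Iter 4: z = 0.8684 + -0.9780i, |z|^2 = 1.7105
Iter 5: z = -1.6056 + -2.0185i, |z|^2 = 6.6524
Escaped at iteration 5

Answer: 5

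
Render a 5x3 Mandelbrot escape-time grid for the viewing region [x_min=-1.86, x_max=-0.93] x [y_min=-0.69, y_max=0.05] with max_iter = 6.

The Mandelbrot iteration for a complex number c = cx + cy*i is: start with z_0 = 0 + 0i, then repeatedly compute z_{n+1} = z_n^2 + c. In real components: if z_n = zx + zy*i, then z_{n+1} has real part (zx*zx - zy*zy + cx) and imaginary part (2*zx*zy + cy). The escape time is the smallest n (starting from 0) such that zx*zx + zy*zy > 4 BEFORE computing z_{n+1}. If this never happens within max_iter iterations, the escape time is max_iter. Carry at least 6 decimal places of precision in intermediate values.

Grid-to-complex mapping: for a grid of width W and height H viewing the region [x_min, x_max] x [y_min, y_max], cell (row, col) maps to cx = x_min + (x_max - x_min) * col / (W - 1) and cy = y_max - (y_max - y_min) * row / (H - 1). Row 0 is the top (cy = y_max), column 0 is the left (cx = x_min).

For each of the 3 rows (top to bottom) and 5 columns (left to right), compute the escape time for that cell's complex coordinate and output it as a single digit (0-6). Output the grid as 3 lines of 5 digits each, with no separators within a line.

(row=0, col=0): c = -1.8600 + 0.0500i → escape time 6
(row=0, col=1): c = -1.6275 + 0.0500i → escape time 6
(row=0, col=2): c = -1.3950 + 0.0500i → escape time 6
(row=0, col=3): c = -1.1625 + 0.0500i → escape time 6
(row=0, col=4): c = -0.9300 + 0.0500i → escape time 6
(row=1, col=0): c = -1.8600 + -0.3200i → escape time 3
(row=1, col=1): c = -1.6275 + -0.3200i → escape time 4
(row=1, col=2): c = -1.3950 + -0.3200i → escape time 5
(row=1, col=3): c = -1.1625 + -0.3200i → escape time 6
(row=1, col=4): c = -0.9300 + -0.3200i → escape time 6
(row=2, col=0): c = -1.8600 + -0.6900i → escape time 2
(row=2, col=1): c = -1.6275 + -0.6900i → escape time 3
(row=2, col=2): c = -1.3950 + -0.6900i → escape time 3
(row=2, col=3): c = -1.1625 + -0.6900i → escape time 3
(row=2, col=4): c = -0.9300 + -0.6900i → escape time 4

Answer: 66666
34566
23334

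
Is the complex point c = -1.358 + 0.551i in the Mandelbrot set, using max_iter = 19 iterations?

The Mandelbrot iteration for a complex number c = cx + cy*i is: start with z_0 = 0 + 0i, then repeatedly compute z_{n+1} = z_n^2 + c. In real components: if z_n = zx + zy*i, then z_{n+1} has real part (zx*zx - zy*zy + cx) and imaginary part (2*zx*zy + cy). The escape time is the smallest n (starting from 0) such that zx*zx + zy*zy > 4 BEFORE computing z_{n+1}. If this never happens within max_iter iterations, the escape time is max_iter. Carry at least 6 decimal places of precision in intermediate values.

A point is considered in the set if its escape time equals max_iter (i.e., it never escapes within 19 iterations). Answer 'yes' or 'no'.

Answer: no

Derivation:
z_0 = 0 + 0i, c = -1.3580 + 0.5510i
Iter 1: z = -1.3580 + 0.5510i, |z|^2 = 2.1478
Iter 2: z = 0.1826 + -0.9455i, |z|^2 = 0.9273
Iter 3: z = -2.2187 + 0.2058i, |z|^2 = 4.9648
Escaped at iteration 3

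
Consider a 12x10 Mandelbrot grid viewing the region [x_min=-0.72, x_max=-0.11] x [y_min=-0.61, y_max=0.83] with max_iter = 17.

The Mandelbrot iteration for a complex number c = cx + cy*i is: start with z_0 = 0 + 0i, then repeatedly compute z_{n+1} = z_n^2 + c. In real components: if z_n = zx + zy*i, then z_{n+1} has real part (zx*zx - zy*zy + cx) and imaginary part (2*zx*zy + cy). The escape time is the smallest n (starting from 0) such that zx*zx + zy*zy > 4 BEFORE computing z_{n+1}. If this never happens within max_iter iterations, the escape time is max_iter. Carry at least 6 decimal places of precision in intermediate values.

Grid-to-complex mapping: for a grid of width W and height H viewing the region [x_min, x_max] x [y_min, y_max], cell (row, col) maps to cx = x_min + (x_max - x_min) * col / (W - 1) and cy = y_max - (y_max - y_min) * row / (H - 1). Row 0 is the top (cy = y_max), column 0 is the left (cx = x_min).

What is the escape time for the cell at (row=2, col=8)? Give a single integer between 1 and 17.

Answer: 17

Derivation:
z_0 = 0 + 0i, c = -0.2764 + 0.5100i
Iter 1: z = -0.2764 + 0.5100i, |z|^2 = 0.3365
Iter 2: z = -0.4601 + 0.2281i, |z|^2 = 0.2637
Iter 3: z = -0.1167 + 0.3001i, |z|^2 = 0.1037
Iter 4: z = -0.3528 + 0.4399i, |z|^2 = 0.3180
Iter 5: z = -0.3454 + 0.1996i, |z|^2 = 0.1592
Iter 6: z = -0.1969 + 0.3721i, |z|^2 = 0.1772
Iter 7: z = -0.3761 + 0.3635i, |z|^2 = 0.2736
Iter 8: z = -0.2671 + 0.2366i, |z|^2 = 0.1273
Iter 9: z = -0.2610 + 0.3836i, |z|^2 = 0.2153
Iter 10: z = -0.3554 + 0.3097i, |z|^2 = 0.2222
Iter 11: z = -0.2460 + 0.2898i, |z|^2 = 0.1445
Iter 12: z = -0.2999 + 0.3674i, |z|^2 = 0.2249
Iter 13: z = -0.3214 + 0.2897i, |z|^2 = 0.1872
Iter 14: z = -0.2569 + 0.3238i, |z|^2 = 0.1709
Iter 15: z = -0.3152 + 0.3436i, |z|^2 = 0.2174
Iter 16: z = -0.2951 + 0.2934i, |z|^2 = 0.1732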